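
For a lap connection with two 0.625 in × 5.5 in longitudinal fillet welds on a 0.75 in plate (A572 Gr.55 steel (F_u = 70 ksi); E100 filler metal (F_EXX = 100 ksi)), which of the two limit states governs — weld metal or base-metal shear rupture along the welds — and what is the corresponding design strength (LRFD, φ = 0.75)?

t_e = 0.707 × 0.625 = 0.4419 in; L = 11 in.
Weld metal: φR_n = 0.75 × 0.6 × 100 × 0.4419 × 11 = 218.7 kips.
Base metal (shear rupture): φR_n = 0.75 × 0.6 × 70 × 0.75 × 11 = 259.9 kips.
Governing: weld metal.

φR_n ≈ 219 kips (weld metal governs)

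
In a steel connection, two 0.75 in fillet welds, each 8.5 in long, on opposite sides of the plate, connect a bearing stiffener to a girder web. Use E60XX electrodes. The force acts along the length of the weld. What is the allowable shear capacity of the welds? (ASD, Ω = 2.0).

R_n/Ω ≈ 162 kips

E60XX → F_EXX = 60 ksi.
Effective throat t_e = 0.707 × 0.75 = 0.5302 in.
Total length L = 17 in; A_we = 0.5302 × 17 = 9.014 in².
F_nw = 0.6 F_EXX = 0.6 × 60 = 36 ksi.
R_n = 36 × 9.014 = 324.5 kips; R_n/Ω = 324.5/2.0 = 162.3 kips.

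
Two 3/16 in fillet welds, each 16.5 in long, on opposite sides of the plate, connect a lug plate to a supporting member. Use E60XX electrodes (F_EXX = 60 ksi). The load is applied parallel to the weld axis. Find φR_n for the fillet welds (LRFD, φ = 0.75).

Effective throat t_e = 0.707 × 0.1875 = 0.1326 in.
Total length L = 33 in; A_we = 0.1326 × 33 = 4.375 in².
F_nw = 0.6 F_EXX = 0.6 × 60 = 36 ksi.
φR_n = 0.75 × 36 × 4.375 = 118.1 kip.

φR_n ≈ 118 kip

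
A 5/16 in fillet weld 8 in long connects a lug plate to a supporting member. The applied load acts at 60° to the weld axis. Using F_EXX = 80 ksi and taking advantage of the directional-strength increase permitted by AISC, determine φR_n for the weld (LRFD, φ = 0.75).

t_e = 0.707 × 0.3125 = 0.2209 in; A_we = 0.2209 × 8 = 1.767 in².
Directional factor: 1.0 + 0.5 sin^1.5(60°) = 1.403.
F_nw = 0.6 × 80 × 1.403 = 67.34 ksi.
φR_n = 0.75 × 67.34 × 1.767 = 89.27 kips.

φR_n ≈ 89.3 kips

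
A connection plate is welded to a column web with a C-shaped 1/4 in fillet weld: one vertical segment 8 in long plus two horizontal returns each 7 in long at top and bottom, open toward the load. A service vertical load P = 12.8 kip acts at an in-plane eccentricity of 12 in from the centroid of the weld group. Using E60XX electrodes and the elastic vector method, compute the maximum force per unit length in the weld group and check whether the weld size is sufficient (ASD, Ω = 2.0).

E60XX → F_EXX = 60 ksi.
Total weld length L_w = 22 in. Treat welds as unit-width lines.
Centroid: x̄ = 2×7×3.5 / 22 = 2.227 in from the vertical weld.
Polar moment about centroid: J = I_x + I_y = [8³/12 + 2×7×4²] + [8×2.227² + 2(7³/12 + 7×1.273²)] = 386.2 in³.
Direct shear f_v = P/L_w = 12.8 / 22 = 0.5818 kip/in (vertical).
Torsion M = P·e = 12.8 × 12 = 153.6 kip·in.
Critical point at (x, y) = (4.773, 4) from centroid. f_tx = M·y/J = 1.591 kip/in; f_ty = M·x/J = 1.898 kip/in.
Resultant f_max = √[f_tx² + (f_v + f_ty)²] = √[1.591² + (0.5818 + 1.898)²] = 2.946 kip/in.
Capacity per unit length: r_n/Ω = (1/2.0) × 0.6 × 60 × (0.707 × 0.25) = 3.181 kip/in.
2.946 ≤ 3.181 → adequate.

f_max ≈ 2.95 kip/in; adequate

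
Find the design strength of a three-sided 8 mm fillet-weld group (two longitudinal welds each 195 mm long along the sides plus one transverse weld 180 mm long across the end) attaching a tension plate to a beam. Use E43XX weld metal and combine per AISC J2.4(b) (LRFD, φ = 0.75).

φR_n ≈ 658 kN

E43XX → F_EXX = 430 MPa.
t_e = 0.707 × 8 = 5.656 mm.
R_nwl = 0.6 × 430 × 5.656 × 390 × 10⁻³ = 569.1 kN (longitudinal, 2 welds).
R_nwt = 0.6 × 430 × 5.656 × 180 × 10⁻³ = 262.7 kN (transverse, base value).
(i) R_nwl + R_nwt = 831.8 kN; (ii) 0.85 R_nwl + 1.5 R_nwt = 877.7 kN.
R_n = max = 877.7 kN [governs: (ii)]; φR_n = 658.3 kN.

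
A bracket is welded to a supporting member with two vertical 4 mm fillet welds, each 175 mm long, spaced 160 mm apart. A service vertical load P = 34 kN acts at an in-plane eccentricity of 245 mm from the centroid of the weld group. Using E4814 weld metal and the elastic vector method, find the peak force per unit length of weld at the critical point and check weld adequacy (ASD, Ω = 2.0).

E48XX → F_EXX = 480 MPa.
Total weld length L_w = 350 mm. Treat welds as unit-width lines.
Polar moment about centroid: J = 2[d³/12 + d(b/2)²] = 2[175³/12 + 175×80²] = 3133000 mm³.
Direct shear f_v = P/L_w = 34×10³ / 350 = 97.14 N/mm (vertical).
Torsion M = P·e = 34×10³ × 245 = 8330000 N·mm.
Critical point at (x, y) = (80, 87.5) from centroid. f_tx = M·y/J = 232.6 N/mm; f_ty = M·x/J = 212.7 N/mm.
Resultant f_max = √[f_tx² + (f_v + f_ty)²] = √[232.6² + (97.14 + 212.7)²] = 387.4 N/mm.
Capacity per unit length: r_n/Ω = (1/2.0) × 0.6 × 480 × (0.707 × 4) = 407.2 N/mm.
387.4 ≤ 407.2 → adequate.

f_max ≈ 387 N/mm; adequate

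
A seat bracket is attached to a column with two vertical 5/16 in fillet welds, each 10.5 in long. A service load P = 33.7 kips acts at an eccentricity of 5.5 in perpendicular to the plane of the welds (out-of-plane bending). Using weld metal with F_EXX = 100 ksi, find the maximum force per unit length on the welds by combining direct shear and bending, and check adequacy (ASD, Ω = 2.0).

f_max ≈ 5.29 kip/in; adequate

L_w = 2 × 10.5 = 21 in; section modulus (unit throat) S = 2 × L²/6 = 36.75 in².
Direct shear f_v = P/L_w = 33.7/21 = 1.605 kip/in.
Moment M = P × e = 33.7 × 5.5 = 185.35 kip·in; bending f_b = M/S = 5.044 kip/in.
f_max = √(f_v² + f_b²) = √(1.605² + 5.044²) = 5.293 kip/in.
r_n/Ω = (1/2.0) × 0.6 × 100 × (0.707 × 0.3125) = 6.628 kip/in → adequate.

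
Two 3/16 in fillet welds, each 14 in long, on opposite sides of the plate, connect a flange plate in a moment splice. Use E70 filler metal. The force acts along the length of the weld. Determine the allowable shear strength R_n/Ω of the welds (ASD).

R_n/Ω ≈ 77.9 kip

E70XX → F_EXX = 70 ksi.
Effective throat t_e = 0.707 × 0.1875 = 0.1326 in.
Total length L = 28 in; A_we = 0.1326 × 28 = 3.712 in².
F_nw = 0.6 F_EXX = 0.6 × 70 = 42 ksi.
R_n = 42 × 3.712 = 155.9 kip; R_n/Ω = 155.9/2.0 = 77.95 kip.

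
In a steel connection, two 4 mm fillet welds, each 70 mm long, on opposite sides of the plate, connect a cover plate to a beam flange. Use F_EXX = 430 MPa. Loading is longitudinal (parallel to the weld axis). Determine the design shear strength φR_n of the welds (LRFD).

Effective throat t_e = 0.707 × 4 = 2.828 mm.
Total length L = 140 mm; A_we = 2.828 × 140 = 395.9 mm².
F_nw = 0.6 F_EXX = 0.6 × 430 = 258 MPa.
φR_n = 0.75 × 258 × 395.9 × 10⁻³ = 76.61 kN.

φR_n ≈ 76.6 kN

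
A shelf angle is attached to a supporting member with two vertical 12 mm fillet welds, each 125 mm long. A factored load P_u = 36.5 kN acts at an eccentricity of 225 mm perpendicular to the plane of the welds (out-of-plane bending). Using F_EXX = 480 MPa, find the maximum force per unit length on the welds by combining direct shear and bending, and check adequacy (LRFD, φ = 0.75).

L_w = 2 × 125 = 250 mm; section modulus (unit throat) S = 2 × L²/6 = 5208 mm².
Direct shear f_v = P/L_w = 36.5×10³/250 = 146 N/mm.
Moment M = P × e = 36.5×10³ × 225 = 8212500 N·mm; bending f_b = M/S = 1577 N/mm.
f_max = √(f_v² + f_b²) = √(146² + 1577²) = 1584 N/mm.
φr_n = 0.75 × 0.6 × 480 × (0.707 × 12) = 1833 N/mm → adequate.

f_max ≈ 1580 N/mm; adequate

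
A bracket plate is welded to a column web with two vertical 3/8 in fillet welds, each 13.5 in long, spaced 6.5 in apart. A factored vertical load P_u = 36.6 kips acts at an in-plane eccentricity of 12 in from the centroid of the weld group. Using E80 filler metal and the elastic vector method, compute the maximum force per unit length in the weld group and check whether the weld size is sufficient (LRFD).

f_max ≈ 5.46 kip/in; adequate

E80XX → F_EXX = 80 ksi.
Total weld length L_w = 27 in. Treat welds as unit-width lines.
Polar moment about centroid: J = 2[d³/12 + d(b/2)²] = 2[13.5³/12 + 13.5×3.25²] = 695.2 in³.
Direct shear f_v = P/L_w = 36.6 / 27 = 1.356 kip/in (vertical).
Torsion M = P·e = 36.6 × 12 = 439.2 kip·in.
Critical point at (x, y) = (3.25, 6.75) from centroid. f_tx = M·y/J = 4.264 kip/in; f_ty = M·x/J = 2.053 kip/in.
Resultant f_max = √[f_tx² + (f_v + f_ty)²] = √[4.264² + (1.356 + 2.053)²] = 5.459 kip/in.
Capacity per unit length: φr_n = 0.75 × 0.6 × 80 × (0.707 × 0.375) = 9.544 kip/in.
5.459 ≤ 9.544 → adequate.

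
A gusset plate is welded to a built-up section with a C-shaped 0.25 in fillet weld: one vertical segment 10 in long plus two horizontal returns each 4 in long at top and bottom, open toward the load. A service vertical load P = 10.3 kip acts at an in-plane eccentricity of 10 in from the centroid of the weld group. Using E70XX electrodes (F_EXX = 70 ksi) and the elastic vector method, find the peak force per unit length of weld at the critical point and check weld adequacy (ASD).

f_max ≈ 2.3 kip/in; adequate

Total weld length L_w = 18 in. Treat welds as unit-width lines.
Centroid: x̄ = 2×4×2 / 18 = 0.8889 in from the vertical weld.
Polar moment about centroid: J = I_x + I_y = [10³/12 + 2×4×5²] + [10×0.8889² + 2(4³/12 + 4×1.111²)] = 311.8 in³.
Direct shear f_v = P/L_w = 10.3 / 18 = 0.5722 kip/in (vertical).
Torsion M = P·e = 10.3 × 10 = 103 kip·in.
Critical point at (x, y) = (3.111, 5) from centroid. f_tx = M·y/J = 1.652 kip/in; f_ty = M·x/J = 1.028 kip/in.
Resultant f_max = √[f_tx² + (f_v + f_ty)²] = √[1.652² + (0.5722 + 1.028)²] = 2.3 kip/in.
Capacity per unit length: r_n/Ω = (1/2.0) × 0.6 × 70 × (0.707 × 0.25) = 3.712 kip/in.
2.3 ≤ 3.712 → adequate.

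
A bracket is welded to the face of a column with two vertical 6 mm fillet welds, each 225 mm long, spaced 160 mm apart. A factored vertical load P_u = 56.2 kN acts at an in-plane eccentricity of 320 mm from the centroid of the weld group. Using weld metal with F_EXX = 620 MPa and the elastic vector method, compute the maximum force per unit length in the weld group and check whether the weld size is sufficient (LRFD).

Total weld length L_w = 450 mm. Treat welds as unit-width lines.
Polar moment about centroid: J = 2[d³/12 + d(b/2)²] = 2[225³/12 + 225×80²] = 4778000 mm³.
Direct shear f_v = P/L_w = 56.2×10³ / 450 = 124.9 N/mm (vertical).
Torsion M = P·e = 56.2×10³ × 320 = 17984000 N·mm.
Critical point at (x, y) = (80, 112.5) from centroid. f_tx = M·y/J = 423.4 N/mm; f_ty = M·x/J = 301.1 N/mm.
Resultant f_max = √[f_tx² + (f_v + f_ty)²] = √[423.4² + (124.9 + 301.1)²] = 600.6 N/mm.
Capacity per unit length: φr_n = 0.75 × 0.6 × 620 × (0.707 × 6) = 1184 N/mm.
600.6 ≤ 1184 → adequate.

f_max ≈ 601 N/mm; adequate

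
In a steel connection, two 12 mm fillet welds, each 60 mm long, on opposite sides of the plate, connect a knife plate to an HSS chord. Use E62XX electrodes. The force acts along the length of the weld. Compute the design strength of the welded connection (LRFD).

E62XX → F_EXX = 620 MPa.
Effective throat t_e = 0.707 × 12 = 8.484 mm.
Total length L = 120 mm; A_we = 8.484 × 120 = 1018 mm².
F_nw = 0.6 F_EXX = 0.6 × 620 = 372 MPa.
φR_n = 0.75 × 372 × 1018 × 10⁻³ = 284 kN.

φR_n ≈ 284 kN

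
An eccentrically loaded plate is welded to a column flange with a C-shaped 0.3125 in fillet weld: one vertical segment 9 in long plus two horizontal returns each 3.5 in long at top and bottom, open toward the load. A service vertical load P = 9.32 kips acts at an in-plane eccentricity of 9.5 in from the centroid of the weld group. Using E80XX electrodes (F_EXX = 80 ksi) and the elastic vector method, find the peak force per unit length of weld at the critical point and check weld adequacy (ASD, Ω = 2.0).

Total weld length L_w = 16 in. Treat welds as unit-width lines.
Centroid: x̄ = 2×3.5×1.75 / 16 = 0.7656 in from the vertical weld.
Polar moment about centroid: J = I_x + I_y = [9³/12 + 2×3.5×4.5²] + [9×0.7656² + 2(3.5³/12 + 3.5×0.9844²)] = 221.7 in³.
Direct shear f_v = P/L_w = 9.32 / 16 = 0.5825 kip/in (vertical).
Torsion M = P·e = 9.32 × 9.5 = 88.54 kip·in.
Critical point at (x, y) = (2.734, 4.5) from centroid. f_tx = M·y/J = 1.797 kip/in; f_ty = M·x/J = 1.092 kip/in.
Resultant f_max = √[f_tx² + (f_v + f_ty)²] = √[1.797² + (0.5825 + 1.092)²] = 2.456 kip/in.
Capacity per unit length: r_n/Ω = (1/2.0) × 0.6 × 80 × (0.707 × 0.3125) = 5.302 kip/in.
2.456 ≤ 5.302 → adequate.

f_max ≈ 2.46 kip/in; adequate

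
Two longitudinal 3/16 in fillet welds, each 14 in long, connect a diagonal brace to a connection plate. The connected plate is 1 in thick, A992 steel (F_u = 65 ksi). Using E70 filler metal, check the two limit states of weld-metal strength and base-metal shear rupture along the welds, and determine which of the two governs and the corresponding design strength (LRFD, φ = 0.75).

φR_n ≈ 117 kip (weld metal governs)

E70XX → F_EXX = 70 ksi.
t_e = 0.707 × 0.1875 = 0.1326 in; L = 28 in.
Weld metal: φR_n = 0.75 × 0.6 × 70 × 0.1326 × 28 = 116.9 kip.
Base metal (shear rupture): φR_n = 0.75 × 0.6 × 65 × 1 × 28 = 819 kip.
Governing: weld metal.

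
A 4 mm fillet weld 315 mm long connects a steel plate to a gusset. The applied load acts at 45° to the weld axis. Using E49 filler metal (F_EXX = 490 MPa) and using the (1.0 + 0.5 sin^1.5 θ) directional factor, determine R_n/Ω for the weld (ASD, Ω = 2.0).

R_n/Ω ≈ 170 kN

t_e = 0.707 × 4 = 2.828 mm; A_we = 2.828 × 315 = 890.8 mm².
Directional factor: 1.0 + 0.5 sin^1.5(45°) = 1.297.
F_nw = 0.6 × 490 × 1.297 = 381.4 MPa.
R_n/Ω = (381.4 × 890.8) / 2.0 × 10⁻³ = 169.9 kN.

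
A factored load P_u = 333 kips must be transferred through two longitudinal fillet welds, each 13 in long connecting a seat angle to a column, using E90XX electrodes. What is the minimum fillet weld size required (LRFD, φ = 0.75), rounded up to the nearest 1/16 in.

w = 1/2 in

E90XX → F_EXX = 90 ksi.
Total weld length L = 26 in.
Required throat t_e = P_u / (φ × 0.6 F_EXX × L) = 333 / (0.75 × 0.6 × 90 × 26) = 0.3162 in.
Required leg w = t_e / 0.707 = 0.4473 in → use 1/2 in.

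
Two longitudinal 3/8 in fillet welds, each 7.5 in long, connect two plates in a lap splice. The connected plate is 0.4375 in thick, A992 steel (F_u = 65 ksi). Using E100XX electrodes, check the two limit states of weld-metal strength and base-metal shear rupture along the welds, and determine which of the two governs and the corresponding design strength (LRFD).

φR_n ≈ 179 kip (weld metal governs)

E100XX → F_EXX = 100 ksi.
t_e = 0.707 × 0.375 = 0.2651 in; L = 15 in.
Weld metal: φR_n = 0.75 × 0.6 × 100 × 0.2651 × 15 = 179 kip.
Base metal (shear rupture): φR_n = 0.75 × 0.6 × 65 × 0.4375 × 15 = 192 kip.
Governing: weld metal.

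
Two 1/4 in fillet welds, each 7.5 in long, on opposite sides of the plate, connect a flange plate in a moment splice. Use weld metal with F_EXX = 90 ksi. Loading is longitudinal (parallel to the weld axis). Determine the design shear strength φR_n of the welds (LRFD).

Effective throat t_e = 0.707 × 0.25 = 0.1767 in.
Total length L = 15 in; A_we = 0.1767 × 15 = 2.651 in².
F_nw = 0.6 F_EXX = 0.6 × 90 = 54 ksi.
φR_n = 0.75 × 54 × 2.651 = 107.4 kips.

φR_n ≈ 107 kips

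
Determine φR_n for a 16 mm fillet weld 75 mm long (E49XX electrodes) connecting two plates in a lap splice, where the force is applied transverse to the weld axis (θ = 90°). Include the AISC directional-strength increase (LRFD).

E49XX → F_EXX = 490 MPa.
t_e = 0.707 × 16 = 11.31 mm; A_we = 11.31 × 75 = 848.4 mm².
Directional factor: 1.0 + 0.5 sin^1.5(90°) = 1.5.
F_nw = 0.6 × 490 × 1.5 = 441 MPa.
φR_n = 0.75 × 441 × 848.4 × 10⁻³ = 280.6 kN.

φR_n ≈ 281 kN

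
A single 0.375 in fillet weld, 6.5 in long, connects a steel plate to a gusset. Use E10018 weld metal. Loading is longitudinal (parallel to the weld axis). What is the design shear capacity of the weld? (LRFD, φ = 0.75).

φR_n ≈ 77.5 kips

E100XX → F_EXX = 100 ksi.
Effective throat t_e = 0.707 × 0.375 = 0.2651 in.
Total length L = 6.5 in; A_we = 0.2651 × 6.5 = 1.723 in².
F_nw = 0.6 F_EXX = 0.6 × 100 = 60 ksi.
φR_n = 0.75 × 60 × 1.723 = 77.55 kips.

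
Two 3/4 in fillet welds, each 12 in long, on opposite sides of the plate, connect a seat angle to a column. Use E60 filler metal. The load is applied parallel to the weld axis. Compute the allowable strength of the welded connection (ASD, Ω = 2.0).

R_n/Ω ≈ 229 kips

E60XX → F_EXX = 60 ksi.
Effective throat t_e = 0.707 × 0.75 = 0.5302 in.
Total length L = 24 in; A_we = 0.5302 × 24 = 12.73 in².
F_nw = 0.6 F_EXX = 0.6 × 60 = 36 ksi.
R_n = 36 × 12.73 = 458.1 kips; R_n/Ω = 458.1/2.0 = 229.1 kips.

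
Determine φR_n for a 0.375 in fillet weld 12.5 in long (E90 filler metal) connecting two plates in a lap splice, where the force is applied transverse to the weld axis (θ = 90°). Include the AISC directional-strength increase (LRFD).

φR_n ≈ 201 kips

E90XX → F_EXX = 90 ksi.
t_e = 0.707 × 0.375 = 0.2651 in; A_we = 0.2651 × 12.5 = 3.314 in².
Directional factor: 1.0 + 0.5 sin^1.5(90°) = 1.5.
F_nw = 0.6 × 90 × 1.5 = 81 ksi.
φR_n = 0.75 × 81 × 3.314 = 201.3 kips.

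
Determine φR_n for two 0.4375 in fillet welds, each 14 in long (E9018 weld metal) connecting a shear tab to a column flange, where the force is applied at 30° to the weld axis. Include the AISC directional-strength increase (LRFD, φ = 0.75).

φR_n ≈ 413 kips

E90XX → F_EXX = 90 ksi.
t_e = 0.707 × 0.4375 = 0.3093 in; A_we = 0.3093 × 28 = 8.661 in².
Directional factor: 1.0 + 0.5 sin^1.5(30°) = 1.177.
F_nw = 0.6 × 90 × 1.177 = 63.55 ksi.
φR_n = 0.75 × 63.55 × 8.661 = 412.8 kips.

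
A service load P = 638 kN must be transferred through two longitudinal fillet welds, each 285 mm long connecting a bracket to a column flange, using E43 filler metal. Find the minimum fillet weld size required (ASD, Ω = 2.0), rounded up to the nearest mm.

E43XX → F_EXX = 430 MPa.
Total weld length L = 570 mm.
Required throat t_e = P × Ω / (0.6 F_EXX × L) = 638 × 2.0 / (0.6 × 430 × 570 × 10⁻³) = 8.677 mm.
Required leg w = t_e / 0.707 = 12.27 mm → use 13 mm.

w = 13 mm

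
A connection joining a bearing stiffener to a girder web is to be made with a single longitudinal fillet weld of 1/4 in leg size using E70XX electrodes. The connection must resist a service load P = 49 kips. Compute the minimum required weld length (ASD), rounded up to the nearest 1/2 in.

L = 13.5 in

E70XX → F_EXX = 70 ksi.
Throat t_e = 0.707 × 0.25 = 0.1767 in.
r_n/Ω = (0.6 × 70 × 0.1767) / 2.0 = 3.712 kip/in.
L_req = P / (r_n/Ω) = 49 / 3.712 = 13.2 in total.
Round up → use L = 13.5 in.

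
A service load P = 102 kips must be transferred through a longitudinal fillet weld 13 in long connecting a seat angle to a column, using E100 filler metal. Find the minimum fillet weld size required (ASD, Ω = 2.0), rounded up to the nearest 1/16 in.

E100XX → F_EXX = 100 ksi.
Total weld length L = 13 in.
Required throat t_e = P × Ω / (0.6 F_EXX × L) = 102 × 2.0 / (0.6 × 100 × 13) = 0.2615 in.
Required leg w = t_e / 0.707 = 0.3699 in → use 3/8 in.

w = 3/8 in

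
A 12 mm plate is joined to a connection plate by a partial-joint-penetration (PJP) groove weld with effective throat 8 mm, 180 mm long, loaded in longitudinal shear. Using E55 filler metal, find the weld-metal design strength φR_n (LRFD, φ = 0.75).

E55XX → F_EXX = 550 MPa.
Effective throat (given) t_e = 8 mm.
A_we = 8 × 180 = 1440 mm².
F_nw = 0.6 F_EXX = 330 MPa.
φR_n = 0.75 × 330 × 1440 × 10⁻³ = 356.4 kN.

φR_n ≈ 356 kN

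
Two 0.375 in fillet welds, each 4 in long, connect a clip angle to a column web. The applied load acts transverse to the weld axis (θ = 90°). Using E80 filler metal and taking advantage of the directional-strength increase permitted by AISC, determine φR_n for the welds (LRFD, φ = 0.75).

E80XX → F_EXX = 80 ksi.
t_e = 0.707 × 0.375 = 0.2651 in; A_we = 0.2651 × 8 = 2.121 in².
Directional factor: 1.0 + 0.5 sin^1.5(90°) = 1.5.
F_nw = 0.6 × 80 × 1.5 = 72 ksi.
φR_n = 0.75 × 72 × 2.121 = 114.5 kip.

φR_n ≈ 115 kip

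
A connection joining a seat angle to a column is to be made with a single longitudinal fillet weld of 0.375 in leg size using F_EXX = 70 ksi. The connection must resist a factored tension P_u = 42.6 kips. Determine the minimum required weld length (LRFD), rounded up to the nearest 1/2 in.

Throat t_e = 0.707 × 0.375 = 0.2651 in.
φr_n = 0.75 × 0.6 × 70 × 0.2651 = 8.351 kips/in.
L_req = P_u / φr_n = 42.6 / 8.351 = 5.101 in total.
Round up → use L = 5.5 in.

L = 5.5 in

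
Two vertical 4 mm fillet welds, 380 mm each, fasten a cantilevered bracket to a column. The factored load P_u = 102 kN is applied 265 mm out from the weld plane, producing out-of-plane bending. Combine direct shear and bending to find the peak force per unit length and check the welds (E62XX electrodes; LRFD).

E62XX → F_EXX = 620 MPa.
L_w = 2 × 380 = 760 mm; section modulus (unit throat) S = 2 × L²/6 = 48130 mm².
Direct shear f_v = P/L_w = 102×10³/760 = 134.2 N/mm.
Moment M = P × e = 102×10³ × 265 = 27030000 N·mm; bending f_b = M/S = 561.6 N/mm.
f_max = √(f_v² + f_b²) = √(134.2² + 561.6²) = 577.4 N/mm.
φr_n = 0.75 × 0.6 × 620 × (0.707 × 4) = 789 N/mm → adequate.

f_max ≈ 577 N/mm; adequate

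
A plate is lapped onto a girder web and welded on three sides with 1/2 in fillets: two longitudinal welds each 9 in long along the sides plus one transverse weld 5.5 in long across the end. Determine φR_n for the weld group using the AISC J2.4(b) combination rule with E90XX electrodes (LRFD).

E90XX → F_EXX = 90 ksi.
t_e = 0.707 × 0.5 = 0.3535 in.
R_nwl = 0.6 × 90 × 0.3535 × 18 = 343.6 kip (longitudinal, 2 welds).
R_nwt = 0.6 × 90 × 0.3535 × 5.5 = 105 kip (transverse, base value).
(i) R_nwl + R_nwt = 448.6 kip; (ii) 0.85 R_nwl + 1.5 R_nwt = 449.5 kip.
R_n = max = 449.5 kip [governs: (ii)]; φR_n = 337.2 kip.

φR_n ≈ 337 kip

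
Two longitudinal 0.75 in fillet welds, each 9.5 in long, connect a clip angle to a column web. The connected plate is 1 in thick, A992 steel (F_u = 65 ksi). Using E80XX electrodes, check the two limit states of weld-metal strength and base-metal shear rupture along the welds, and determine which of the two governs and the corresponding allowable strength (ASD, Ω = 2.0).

E80XX → F_EXX = 80 ksi.
t_e = 0.707 × 0.75 = 0.5302 in; L = 19 in.
Weld metal: R_n/Ω = (1/2.0) × 0.6 × 80 × 0.5302 × 19 = 241.8 kips.
Base metal (shear rupture): R_n/Ω = (1/2.0) × 0.6 × 65 × 1 × 19 = 370.5 kips.
Governing: weld metal.

R_n/Ω ≈ 242 kips (weld metal governs)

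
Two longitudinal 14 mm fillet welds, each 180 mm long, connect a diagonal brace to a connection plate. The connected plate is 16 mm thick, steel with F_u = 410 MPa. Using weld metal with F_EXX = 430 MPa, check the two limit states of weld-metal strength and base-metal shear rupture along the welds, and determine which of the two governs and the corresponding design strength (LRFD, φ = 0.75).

t_e = 0.707 × 14 = 9.898 mm; L = 360 mm.
Weld metal: φR_n = 0.75 × 0.6 × 430 × 9.898 × 360 × 10⁻³ = 689.5 kN.
Base metal (shear rupture): φR_n = 0.75 × 0.6 × 410 × 16 × 360 × 10⁻³ = 1063 kN.
Governing: weld metal.

φR_n ≈ 689 kN (weld metal governs)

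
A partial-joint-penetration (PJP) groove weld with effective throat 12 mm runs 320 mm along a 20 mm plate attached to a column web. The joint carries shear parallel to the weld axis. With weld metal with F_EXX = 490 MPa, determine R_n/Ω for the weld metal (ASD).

R_n/Ω ≈ 564 kN

Effective throat (given) t_e = 12 mm.
A_we = 12 × 320 = 3840 mm².
F_nw = 0.6 F_EXX = 294 MPa.
R_n/Ω = (294 × 3840) / 2.0 × 10⁻³ = 564.5 kN.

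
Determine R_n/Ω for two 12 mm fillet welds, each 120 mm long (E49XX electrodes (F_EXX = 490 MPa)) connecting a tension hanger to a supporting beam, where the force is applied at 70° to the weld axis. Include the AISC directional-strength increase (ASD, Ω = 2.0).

t_e = 0.707 × 12 = 8.484 mm; A_we = 8.484 × 240 = 2036 mm².
Directional factor: 1.0 + 0.5 sin^1.5(70°) = 1.455.
F_nw = 0.6 × 490 × 1.455 = 427.9 MPa.
R_n/Ω = (427.9 × 2036) / 2.0 × 10⁻³ = 435.6 kN.

R_n/Ω ≈ 436 kN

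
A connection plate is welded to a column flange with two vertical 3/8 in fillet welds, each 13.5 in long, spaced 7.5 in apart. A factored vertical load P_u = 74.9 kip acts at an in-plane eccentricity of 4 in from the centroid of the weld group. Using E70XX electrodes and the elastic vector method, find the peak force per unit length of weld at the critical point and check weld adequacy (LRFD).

f_max ≈ 4.92 kip/in; adequate

E70XX → F_EXX = 70 ksi.
Total weld length L_w = 27 in. Treat welds as unit-width lines.
Polar moment about centroid: J = 2[d³/12 + d(b/2)²] = 2[13.5³/12 + 13.5×3.75²] = 789.8 in³.
Direct shear f_v = P/L_w = 74.9 / 27 = 2.774 kip/in (vertical).
Torsion M = P·e = 74.9 × 4 = 299.6 kip·in.
Critical point at (x, y) = (3.75, 6.75) from centroid. f_tx = M·y/J = 2.561 kip/in; f_ty = M·x/J = 1.423 kip/in.
Resultant f_max = √[f_tx² + (f_v + f_ty)²] = √[2.561² + (2.774 + 1.423)²] = 4.916 kip/in.
Capacity per unit length: φr_n = 0.75 × 0.6 × 70 × (0.707 × 0.375) = 8.351 kip/in.
4.916 ≤ 8.351 → adequate.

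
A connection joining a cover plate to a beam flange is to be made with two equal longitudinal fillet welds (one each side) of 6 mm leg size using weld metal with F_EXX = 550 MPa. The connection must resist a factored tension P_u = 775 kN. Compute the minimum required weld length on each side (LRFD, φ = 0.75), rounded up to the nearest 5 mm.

L = 370 mm on each side

Throat t_e = 0.707 × 6 = 4.242 mm.
φr_n = 0.75 × 0.6 × 550 × 4.242 × 10⁻³ = 1.05 kN/mm.
L_req = P_u / φr_n = 775 / 1.05 = 738.2 mm total.
Per side: 738.2 / 2 = 369.1 mm.
Round up → use L = 370 mm on each side.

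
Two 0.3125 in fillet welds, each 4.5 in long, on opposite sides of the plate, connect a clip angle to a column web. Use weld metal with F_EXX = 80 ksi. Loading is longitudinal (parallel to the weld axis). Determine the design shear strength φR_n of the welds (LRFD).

φR_n ≈ 71.6 kip

Effective throat t_e = 0.707 × 0.3125 = 0.2209 in.
Total length L = 9 in; A_we = 0.2209 × 9 = 1.988 in².
F_nw = 0.6 F_EXX = 0.6 × 80 = 48 ksi.
φR_n = 0.75 × 48 × 1.988 = 71.58 kip.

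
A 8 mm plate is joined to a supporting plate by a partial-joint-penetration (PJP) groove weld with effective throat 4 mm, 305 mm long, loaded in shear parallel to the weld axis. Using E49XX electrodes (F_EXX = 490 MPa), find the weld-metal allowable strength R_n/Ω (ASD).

Effective throat (given) t_e = 4 mm.
A_we = 4 × 305 = 1220 mm².
F_nw = 0.6 F_EXX = 294 MPa.
R_n/Ω = (294 × 1220) / 2.0 × 10⁻³ = 179.3 kN.

R_n/Ω ≈ 179 kN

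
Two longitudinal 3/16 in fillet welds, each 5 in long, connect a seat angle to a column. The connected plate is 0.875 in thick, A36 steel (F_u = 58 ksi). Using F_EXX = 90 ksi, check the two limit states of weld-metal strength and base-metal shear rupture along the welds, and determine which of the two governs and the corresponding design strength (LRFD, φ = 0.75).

t_e = 0.707 × 0.1875 = 0.1326 in; L = 10 in.
Weld metal: φR_n = 0.75 × 0.6 × 90 × 0.1326 × 10 = 53.69 kips.
Base metal (shear rupture): φR_n = 0.75 × 0.6 × 58 × 0.875 × 10 = 228.4 kips.
Governing: weld metal.

φR_n ≈ 53.7 kips (weld metal governs)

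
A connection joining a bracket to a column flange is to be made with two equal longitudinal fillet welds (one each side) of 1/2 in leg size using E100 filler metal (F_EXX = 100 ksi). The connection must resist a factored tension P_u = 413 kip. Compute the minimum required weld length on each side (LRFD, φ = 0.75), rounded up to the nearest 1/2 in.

Throat t_e = 0.707 × 0.5 = 0.3535 in.
φr_n = 0.75 × 0.6 × 100 × 0.3535 = 15.91 kip/in.
L_req = P_u / φr_n = 413 / 15.91 = 25.96 in total.
Per side: 25.96 / 2 = 12.98 in.
Round up → use L = 13 in on each side.

L = 13 in on each side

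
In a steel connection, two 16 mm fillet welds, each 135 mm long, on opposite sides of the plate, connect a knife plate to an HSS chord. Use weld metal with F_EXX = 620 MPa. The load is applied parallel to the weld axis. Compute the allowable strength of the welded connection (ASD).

R_n/Ω ≈ 568 kN

Effective throat t_e = 0.707 × 16 = 11.31 mm.
Total length L = 270 mm; A_we = 11.31 × 270 = 3054 mm².
F_nw = 0.6 F_EXX = 0.6 × 620 = 372 MPa.
R_n = 372 × 3054 × 10⁻³ = 1136 kN; R_n/Ω = 1136/2.0 = 568.1 kN.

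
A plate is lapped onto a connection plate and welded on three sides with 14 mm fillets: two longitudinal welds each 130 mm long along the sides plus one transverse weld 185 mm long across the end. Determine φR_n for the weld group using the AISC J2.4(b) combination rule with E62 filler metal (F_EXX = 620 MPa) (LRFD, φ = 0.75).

t_e = 0.707 × 14 = 9.898 mm.
R_nwl = 0.6 × 620 × 9.898 × 260 × 10⁻³ = 957.3 kN (longitudinal, 2 welds).
R_nwt = 0.6 × 620 × 9.898 × 185 × 10⁻³ = 681.2 kN (transverse, base value).
(i) R_nwl + R_nwt = 1639 kN; (ii) 0.85 R_nwl + 1.5 R_nwt = 1836 kN.
R_n = max = 1836 kN [governs: (ii)]; φR_n = 1377 kN.

φR_n ≈ 1380 kN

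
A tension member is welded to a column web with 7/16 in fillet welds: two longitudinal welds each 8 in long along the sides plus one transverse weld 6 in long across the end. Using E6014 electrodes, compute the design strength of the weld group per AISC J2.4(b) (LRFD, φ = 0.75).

E60XX → F_EXX = 60 ksi.
t_e = 0.707 × 0.4375 = 0.3093 in.
R_nwl = 0.6 × 60 × 0.3093 × 16 = 178.2 kip (longitudinal, 2 welds).
R_nwt = 0.6 × 60 × 0.3093 × 6 = 66.81 kip (transverse, base value).
(i) R_nwl + R_nwt = 245 kip; (ii) 0.85 R_nwl + 1.5 R_nwt = 251.7 kip.
R_n = max = 251.7 kip [governs: (ii)]; φR_n = 188.7 kip.

φR_n ≈ 189 kip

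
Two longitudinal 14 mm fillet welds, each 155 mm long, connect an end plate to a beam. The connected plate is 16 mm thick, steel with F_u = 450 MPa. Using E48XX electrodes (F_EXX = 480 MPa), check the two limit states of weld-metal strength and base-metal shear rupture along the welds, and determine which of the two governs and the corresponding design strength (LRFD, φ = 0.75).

φR_n ≈ 663 kN (weld metal governs)

t_e = 0.707 × 14 = 9.898 mm; L = 310 mm.
Weld metal: φR_n = 0.75 × 0.6 × 480 × 9.898 × 310 × 10⁻³ = 662.8 kN.
Base metal (shear rupture): φR_n = 0.75 × 0.6 × 450 × 16 × 310 × 10⁻³ = 1004 kN.
Governing: weld metal.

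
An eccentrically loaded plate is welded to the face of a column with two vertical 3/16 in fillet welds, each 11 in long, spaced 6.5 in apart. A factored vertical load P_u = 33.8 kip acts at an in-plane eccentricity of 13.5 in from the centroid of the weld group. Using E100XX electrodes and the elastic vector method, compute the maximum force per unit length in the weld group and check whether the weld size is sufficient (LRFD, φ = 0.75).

f_max ≈ 7.32 kip/in; NOT adequate

E100XX → F_EXX = 100 ksi.
Total weld length L_w = 22 in. Treat welds as unit-width lines.
Polar moment about centroid: J = 2[d³/12 + d(b/2)²] = 2[11³/12 + 11×3.25²] = 454.2 in³.
Direct shear f_v = P/L_w = 33.8 / 22 = 1.536 kip/in (vertical).
Torsion M = P·e = 33.8 × 13.5 = 456.3 kip·in.
Critical point at (x, y) = (3.25, 5.5) from centroid. f_tx = M·y/J = 5.525 kip/in; f_ty = M·x/J = 3.265 kip/in.
Resultant f_max = √[f_tx² + (f_v + f_ty)²] = √[5.525² + (1.536 + 3.265)²] = 7.32 kip/in.
Capacity per unit length: φr_n = 0.75 × 0.6 × 100 × (0.707 × 0.1875) = 5.965 kip/in.
7.32 > 5.965 → NOT adequate.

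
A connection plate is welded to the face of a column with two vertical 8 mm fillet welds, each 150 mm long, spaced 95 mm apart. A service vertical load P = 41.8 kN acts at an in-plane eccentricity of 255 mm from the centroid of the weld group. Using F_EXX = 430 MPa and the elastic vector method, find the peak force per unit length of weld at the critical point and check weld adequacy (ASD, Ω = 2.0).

f_max ≈ 846 N/mm; NOT adequate

Total weld length L_w = 300 mm. Treat welds as unit-width lines.
Polar moment about centroid: J = 2[d³/12 + d(b/2)²] = 2[150³/12 + 150×47.5²] = 1239000 mm³.
Direct shear f_v = P/L_w = 41.8×10³ / 300 = 139.3 N/mm (vertical).
Torsion M = P·e = 41.8×10³ × 255 = 10659000 N·mm.
Critical point at (x, y) = (47.5, 75) from centroid. f_tx = M·y/J = 645 N/mm; f_ty = M·x/J = 408.5 N/mm.
Resultant f_max = √[f_tx² + (f_v + f_ty)²] = √[645² + (139.3 + 408.5)²] = 846.3 N/mm.
Capacity per unit length: r_n/Ω = (1/2.0) × 0.6 × 430 × (0.707 × 8) = 729.6 N/mm.
846.3 > 729.6 → NOT adequate.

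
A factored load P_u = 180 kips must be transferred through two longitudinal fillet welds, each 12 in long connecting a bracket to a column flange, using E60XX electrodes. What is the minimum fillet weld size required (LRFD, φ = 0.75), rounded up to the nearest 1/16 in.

E60XX → F_EXX = 60 ksi.
Total weld length L = 24 in.
Required throat t_e = P_u / (φ × 0.6 F_EXX × L) = 180 / (0.75 × 0.6 × 60 × 24) = 0.2778 in.
Required leg w = t_e / 0.707 = 0.3929 in → use 7/16 in.

w = 7/16 in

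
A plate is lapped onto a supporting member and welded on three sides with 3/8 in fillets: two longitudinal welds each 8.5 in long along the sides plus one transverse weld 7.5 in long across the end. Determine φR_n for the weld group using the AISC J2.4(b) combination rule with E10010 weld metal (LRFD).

φR_n ≈ 307 kips

E100XX → F_EXX = 100 ksi.
t_e = 0.707 × 0.375 = 0.2651 in.
R_nwl = 0.6 × 100 × 0.2651 × 17 = 270.4 kips (longitudinal, 2 welds).
R_nwt = 0.6 × 100 × 0.2651 × 7.5 = 119.3 kips (transverse, base value).
(i) R_nwl + R_nwt = 389.7 kips; (ii) 0.85 R_nwl + 1.5 R_nwt = 408.8 kips.
R_n = max = 408.8 kips [governs: (ii)]; φR_n = 306.6 kips.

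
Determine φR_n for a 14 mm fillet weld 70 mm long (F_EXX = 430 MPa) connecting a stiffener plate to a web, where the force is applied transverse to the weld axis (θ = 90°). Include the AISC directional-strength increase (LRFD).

φR_n ≈ 201 kN

t_e = 0.707 × 14 = 9.898 mm; A_we = 9.898 × 70 = 692.9 mm².
Directional factor: 1.0 + 0.5 sin^1.5(90°) = 1.5.
F_nw = 0.6 × 430 × 1.5 = 387 MPa.
φR_n = 0.75 × 387 × 692.9 × 10⁻³ = 201.1 kN.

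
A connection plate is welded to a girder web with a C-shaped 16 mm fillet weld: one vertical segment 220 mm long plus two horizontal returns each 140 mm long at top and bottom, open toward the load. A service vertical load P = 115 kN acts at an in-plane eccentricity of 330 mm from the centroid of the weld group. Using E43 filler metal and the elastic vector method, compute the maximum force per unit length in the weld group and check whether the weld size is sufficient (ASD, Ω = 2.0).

E43XX → F_EXX = 430 MPa.
Total weld length L_w = 500 mm. Treat welds as unit-width lines.
Centroid: x̄ = 2×140×70 / 500 = 39.2 mm from the vertical weld.
Polar moment about centroid: J = I_x + I_y = [220³/12 + 2×140×110²] + [220×39.2² + 2(140³/12 + 140×30.8²)] = 5336000 mm³.
Direct shear f_v = P/L_w = 115×10³ / 500 = 230 N/mm (vertical).
Torsion M = P·e = 115×10³ × 330 = 37950000 N·mm.
Critical point at (x, y) = (100.8, 110) from centroid. f_tx = M·y/J = 782.3 N/mm; f_ty = M·x/J = 716.8 N/mm.
Resultant f_max = √[f_tx² + (f_v + f_ty)²] = √[782.3² + (230 + 716.8)²] = 1228 N/mm.
Capacity per unit length: r_n/Ω = (1/2.0) × 0.6 × 430 × (0.707 × 16) = 1459 N/mm.
1228 ≤ 1459 → adequate.

f_max ≈ 1230 N/mm; adequate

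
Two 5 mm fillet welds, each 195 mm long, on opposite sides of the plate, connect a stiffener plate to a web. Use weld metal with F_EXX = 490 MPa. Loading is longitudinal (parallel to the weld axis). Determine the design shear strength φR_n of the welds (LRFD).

φR_n ≈ 304 kN

Effective throat t_e = 0.707 × 5 = 3.535 mm.
Total length L = 390 mm; A_we = 3.535 × 390 = 1379 mm².
F_nw = 0.6 F_EXX = 0.6 × 490 = 294 MPa.
φR_n = 0.75 × 294 × 1379 × 10⁻³ = 304 kN.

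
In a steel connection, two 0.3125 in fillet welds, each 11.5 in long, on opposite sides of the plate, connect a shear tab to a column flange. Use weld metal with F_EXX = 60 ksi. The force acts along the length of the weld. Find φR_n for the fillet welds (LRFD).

Effective throat t_e = 0.707 × 0.3125 = 0.2209 in.
Total length L = 23 in; A_we = 0.2209 × 23 = 5.082 in².
F_nw = 0.6 F_EXX = 0.6 × 60 = 36 ksi.
φR_n = 0.75 × 36 × 5.082 = 137.2 kips.

φR_n ≈ 137 kips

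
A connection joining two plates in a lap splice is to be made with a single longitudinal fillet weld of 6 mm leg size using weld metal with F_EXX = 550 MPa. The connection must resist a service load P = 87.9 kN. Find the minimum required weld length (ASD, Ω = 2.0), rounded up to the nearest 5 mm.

L = 130 mm

Throat t_e = 0.707 × 6 = 4.242 mm.
r_n/Ω = (0.6 × 550 × 4.242) / 2.0 = 699.9 N/mm = 0.6999 kN/mm.
L_req = P / (r_n/Ω) = 87.9 / 0.6999 = 125.6 mm total.
Round up → use L = 130 mm.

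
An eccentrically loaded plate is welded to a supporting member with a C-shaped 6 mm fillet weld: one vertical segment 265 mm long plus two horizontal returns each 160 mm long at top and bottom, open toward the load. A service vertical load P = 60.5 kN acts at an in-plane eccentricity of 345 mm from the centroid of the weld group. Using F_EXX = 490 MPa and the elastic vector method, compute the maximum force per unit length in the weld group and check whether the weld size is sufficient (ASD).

f_max ≈ 493 N/mm; adequate

Total weld length L_w = 585 mm. Treat welds as unit-width lines.
Centroid: x̄ = 2×160×80 / 585 = 43.76 mm from the vertical weld.
Polar moment about centroid: J = I_x + I_y = [265³/12 + 2×160×132.5²] + [265×43.76² + 2(160³/12 + 160×36.24²)] = 8779000 mm³.
Direct shear f_v = P/L_w = 60.5×10³ / 585 = 103.4 N/mm (vertical).
Torsion M = P·e = 60.5×10³ × 345 = 20872000 N·mm.
Critical point at (x, y) = (116.2, 132.5) from centroid. f_tx = M·y/J = 315 N/mm; f_ty = M·x/J = 276.4 N/mm.
Resultant f_max = √[f_tx² + (f_v + f_ty)²] = √[315² + (103.4 + 276.4)²] = 493.4 N/mm.
Capacity per unit length: r_n/Ω = (1/2.0) × 0.6 × 490 × (0.707 × 6) = 623.6 N/mm.
493.4 ≤ 623.6 → adequate.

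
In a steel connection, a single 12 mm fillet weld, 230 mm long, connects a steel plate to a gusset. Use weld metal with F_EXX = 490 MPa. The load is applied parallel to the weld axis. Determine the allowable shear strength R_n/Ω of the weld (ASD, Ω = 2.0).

Effective throat t_e = 0.707 × 12 = 8.484 mm.
Total length L = 230 mm; A_we = 8.484 × 230 = 1951 mm².
F_nw = 0.6 F_EXX = 0.6 × 490 = 294 MPa.
R_n = 294 × 1951 × 10⁻³ = 573.7 kN; R_n/Ω = 573.7/2.0 = 286.8 kN.

R_n/Ω ≈ 287 kN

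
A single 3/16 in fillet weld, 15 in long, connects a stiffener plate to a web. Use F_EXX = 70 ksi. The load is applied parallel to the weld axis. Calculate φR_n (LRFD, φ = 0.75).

Effective throat t_e = 0.707 × 0.1875 = 0.1326 in.
Total length L = 15 in; A_we = 0.1326 × 15 = 1.988 in².
F_nw = 0.6 F_EXX = 0.6 × 70 = 42 ksi.
φR_n = 0.75 × 42 × 1.988 = 62.64 kips.

φR_n ≈ 62.6 kips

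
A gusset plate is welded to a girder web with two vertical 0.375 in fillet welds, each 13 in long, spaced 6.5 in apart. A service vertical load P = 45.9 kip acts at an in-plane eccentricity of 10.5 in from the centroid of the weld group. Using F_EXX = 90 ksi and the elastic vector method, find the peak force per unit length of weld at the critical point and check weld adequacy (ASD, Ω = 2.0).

Total weld length L_w = 26 in. Treat welds as unit-width lines.
Polar moment about centroid: J = 2[d³/12 + d(b/2)²] = 2[13³/12 + 13×3.25²] = 640.8 in³.
Direct shear f_v = P/L_w = 45.9 / 26 = 1.765 kip/in (vertical).
Torsion M = P·e = 45.9 × 10.5 = 481.95 kip·in.
Critical point at (x, y) = (3.25, 6.5) from centroid. f_tx = M·y/J = 4.889 kip/in; f_ty = M·x/J = 2.444 kip/in.
Resultant f_max = √[f_tx² + (f_v + f_ty)²] = √[4.889² + (1.765 + 2.444)²] = 6.452 kip/in.
Capacity per unit length: r_n/Ω = (1/2.0) × 0.6 × 90 × (0.707 × 0.375) = 7.158 kip/in.
6.452 ≤ 7.158 → adequate.

f_max ≈ 6.45 kip/in; adequate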